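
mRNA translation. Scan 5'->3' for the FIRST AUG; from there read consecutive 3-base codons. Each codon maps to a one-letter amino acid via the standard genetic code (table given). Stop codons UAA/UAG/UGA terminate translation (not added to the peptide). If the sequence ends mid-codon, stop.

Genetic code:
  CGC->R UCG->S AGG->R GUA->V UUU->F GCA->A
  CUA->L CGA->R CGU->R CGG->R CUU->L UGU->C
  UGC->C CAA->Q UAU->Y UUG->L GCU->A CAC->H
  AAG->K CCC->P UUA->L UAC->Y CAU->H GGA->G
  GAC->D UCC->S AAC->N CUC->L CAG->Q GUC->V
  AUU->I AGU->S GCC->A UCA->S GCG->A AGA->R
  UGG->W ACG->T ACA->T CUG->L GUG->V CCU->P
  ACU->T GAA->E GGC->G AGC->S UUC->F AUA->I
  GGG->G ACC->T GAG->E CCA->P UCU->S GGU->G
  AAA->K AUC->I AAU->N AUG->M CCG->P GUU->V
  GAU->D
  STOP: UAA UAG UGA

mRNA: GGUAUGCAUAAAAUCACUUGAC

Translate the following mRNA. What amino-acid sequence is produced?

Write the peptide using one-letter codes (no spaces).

start AUG at pos 3
pos 3: AUG -> M; peptide=M
pos 6: CAU -> H; peptide=MH
pos 9: AAA -> K; peptide=MHK
pos 12: AUC -> I; peptide=MHKI
pos 15: ACU -> T; peptide=MHKIT
pos 18: UGA -> STOP

Answer: MHKIT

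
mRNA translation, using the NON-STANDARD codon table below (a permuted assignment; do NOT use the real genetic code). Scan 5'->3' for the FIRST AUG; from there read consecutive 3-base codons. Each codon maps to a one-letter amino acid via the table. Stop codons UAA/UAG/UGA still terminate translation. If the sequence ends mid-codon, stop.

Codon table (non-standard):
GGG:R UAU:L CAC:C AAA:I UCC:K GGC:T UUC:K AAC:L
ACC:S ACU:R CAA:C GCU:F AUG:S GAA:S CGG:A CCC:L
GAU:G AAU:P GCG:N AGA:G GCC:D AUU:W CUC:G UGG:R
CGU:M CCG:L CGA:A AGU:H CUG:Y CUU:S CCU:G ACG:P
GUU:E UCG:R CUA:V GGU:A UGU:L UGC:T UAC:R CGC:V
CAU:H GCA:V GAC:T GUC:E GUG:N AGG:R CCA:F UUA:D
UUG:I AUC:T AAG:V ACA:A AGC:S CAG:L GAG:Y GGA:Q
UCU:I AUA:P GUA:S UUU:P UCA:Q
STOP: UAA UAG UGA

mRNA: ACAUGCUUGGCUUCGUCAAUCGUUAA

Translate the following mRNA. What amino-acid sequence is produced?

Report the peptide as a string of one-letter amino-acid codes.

start AUG at pos 2
pos 2: AUG -> S; peptide=S
pos 5: CUU -> S; peptide=SS
pos 8: GGC -> T; peptide=SST
pos 11: UUC -> K; peptide=SSTK
pos 14: GUC -> E; peptide=SSTKE
pos 17: AAU -> P; peptide=SSTKEP
pos 20: CGU -> M; peptide=SSTKEPM
pos 23: UAA -> STOP

Answer: SSTKEPM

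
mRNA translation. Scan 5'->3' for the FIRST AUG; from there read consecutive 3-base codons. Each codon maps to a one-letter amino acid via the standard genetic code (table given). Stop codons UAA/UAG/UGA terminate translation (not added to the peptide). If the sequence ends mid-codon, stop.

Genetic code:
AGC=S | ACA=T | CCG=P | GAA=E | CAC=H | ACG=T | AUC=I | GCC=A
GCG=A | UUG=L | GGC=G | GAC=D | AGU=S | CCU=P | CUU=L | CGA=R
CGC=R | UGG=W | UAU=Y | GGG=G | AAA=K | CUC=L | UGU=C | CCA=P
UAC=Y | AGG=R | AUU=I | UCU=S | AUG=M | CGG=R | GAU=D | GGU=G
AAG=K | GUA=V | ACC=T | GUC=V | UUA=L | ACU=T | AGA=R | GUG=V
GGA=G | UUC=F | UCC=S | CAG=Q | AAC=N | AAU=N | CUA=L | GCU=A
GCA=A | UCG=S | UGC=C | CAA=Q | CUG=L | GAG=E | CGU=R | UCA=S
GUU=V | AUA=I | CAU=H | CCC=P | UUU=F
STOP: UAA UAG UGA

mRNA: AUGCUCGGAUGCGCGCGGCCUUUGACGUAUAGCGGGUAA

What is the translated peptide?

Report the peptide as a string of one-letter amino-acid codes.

start AUG at pos 0
pos 0: AUG -> M; peptide=M
pos 3: CUC -> L; peptide=ML
pos 6: GGA -> G; peptide=MLG
pos 9: UGC -> C; peptide=MLGC
pos 12: GCG -> A; peptide=MLGCA
pos 15: CGG -> R; peptide=MLGCAR
pos 18: CCU -> P; peptide=MLGCARP
pos 21: UUG -> L; peptide=MLGCARPL
pos 24: ACG -> T; peptide=MLGCARPLT
pos 27: UAU -> Y; peptide=MLGCARPLTY
pos 30: AGC -> S; peptide=MLGCARPLTYS
pos 33: GGG -> G; peptide=MLGCARPLTYSG
pos 36: UAA -> STOP

Answer: MLGCARPLTYSG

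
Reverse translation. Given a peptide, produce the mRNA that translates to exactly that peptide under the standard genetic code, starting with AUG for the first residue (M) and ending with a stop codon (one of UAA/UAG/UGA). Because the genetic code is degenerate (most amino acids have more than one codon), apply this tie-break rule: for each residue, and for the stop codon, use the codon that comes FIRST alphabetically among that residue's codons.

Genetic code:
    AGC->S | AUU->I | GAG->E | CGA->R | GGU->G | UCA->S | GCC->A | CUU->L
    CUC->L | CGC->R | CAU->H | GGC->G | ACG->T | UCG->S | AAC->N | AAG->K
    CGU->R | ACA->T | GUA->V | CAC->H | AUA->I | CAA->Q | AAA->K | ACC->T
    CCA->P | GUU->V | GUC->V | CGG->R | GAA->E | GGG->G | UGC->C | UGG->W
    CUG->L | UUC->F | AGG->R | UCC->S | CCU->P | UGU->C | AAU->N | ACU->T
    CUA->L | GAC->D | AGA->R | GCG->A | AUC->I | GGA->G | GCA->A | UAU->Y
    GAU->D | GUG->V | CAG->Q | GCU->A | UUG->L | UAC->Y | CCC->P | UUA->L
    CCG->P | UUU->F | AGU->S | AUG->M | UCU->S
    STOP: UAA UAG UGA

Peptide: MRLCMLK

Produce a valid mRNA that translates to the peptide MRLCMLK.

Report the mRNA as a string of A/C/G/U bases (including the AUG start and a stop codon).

residue 1: M -> AUG (start codon)
residue 2: R codons sorted = AGA,AGG,CGA,CGC,CGG,CGU -> pick first = AGA
residue 3: L codons sorted = CUA,CUC,CUG,CUU,UUA,UUG -> pick first = CUA
residue 4: C codons sorted = UGC,UGU -> pick first = UGC
residue 5: M -> AUG (only codon)
residue 6: L codons sorted = CUA,CUC,CUG,CUU,UUA,UUG -> pick first = CUA
residue 7: K codons sorted = AAA,AAG -> pick first = AAA
terminator: stop codons sorted = UAA,UAG,UGA -> pick first = UAA

Answer: mRNA: AUGAGACUAUGCAUGCUAAAAUAA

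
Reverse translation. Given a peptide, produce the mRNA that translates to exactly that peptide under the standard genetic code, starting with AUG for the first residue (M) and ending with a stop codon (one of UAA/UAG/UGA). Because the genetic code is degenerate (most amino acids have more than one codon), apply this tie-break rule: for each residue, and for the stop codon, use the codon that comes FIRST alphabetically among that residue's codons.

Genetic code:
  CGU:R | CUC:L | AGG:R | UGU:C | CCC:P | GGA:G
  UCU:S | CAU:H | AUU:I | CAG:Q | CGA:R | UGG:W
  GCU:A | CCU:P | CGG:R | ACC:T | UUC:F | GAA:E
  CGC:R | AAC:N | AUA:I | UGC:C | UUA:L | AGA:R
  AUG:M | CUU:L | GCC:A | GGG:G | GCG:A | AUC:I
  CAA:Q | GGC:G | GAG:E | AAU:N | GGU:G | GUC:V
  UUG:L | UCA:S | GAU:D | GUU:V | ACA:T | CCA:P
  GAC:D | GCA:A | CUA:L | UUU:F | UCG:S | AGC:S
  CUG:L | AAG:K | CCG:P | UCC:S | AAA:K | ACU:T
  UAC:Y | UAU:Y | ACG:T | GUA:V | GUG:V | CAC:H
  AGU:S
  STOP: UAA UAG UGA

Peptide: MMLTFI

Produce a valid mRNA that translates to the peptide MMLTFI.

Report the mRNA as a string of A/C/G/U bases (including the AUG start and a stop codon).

residue 1: M -> AUG (start codon)
residue 2: M -> AUG (only codon)
residue 3: L codons sorted = CUA,CUC,CUG,CUU,UUA,UUG -> pick first = CUA
residue 4: T codons sorted = ACA,ACC,ACG,ACU -> pick first = ACA
residue 5: F codons sorted = UUC,UUU -> pick first = UUC
residue 6: I codons sorted = AUA,AUC,AUU -> pick first = AUA
terminator: stop codons sorted = UAA,UAG,UGA -> pick first = UAA

Answer: mRNA: AUGAUGCUAACAUUCAUAUAA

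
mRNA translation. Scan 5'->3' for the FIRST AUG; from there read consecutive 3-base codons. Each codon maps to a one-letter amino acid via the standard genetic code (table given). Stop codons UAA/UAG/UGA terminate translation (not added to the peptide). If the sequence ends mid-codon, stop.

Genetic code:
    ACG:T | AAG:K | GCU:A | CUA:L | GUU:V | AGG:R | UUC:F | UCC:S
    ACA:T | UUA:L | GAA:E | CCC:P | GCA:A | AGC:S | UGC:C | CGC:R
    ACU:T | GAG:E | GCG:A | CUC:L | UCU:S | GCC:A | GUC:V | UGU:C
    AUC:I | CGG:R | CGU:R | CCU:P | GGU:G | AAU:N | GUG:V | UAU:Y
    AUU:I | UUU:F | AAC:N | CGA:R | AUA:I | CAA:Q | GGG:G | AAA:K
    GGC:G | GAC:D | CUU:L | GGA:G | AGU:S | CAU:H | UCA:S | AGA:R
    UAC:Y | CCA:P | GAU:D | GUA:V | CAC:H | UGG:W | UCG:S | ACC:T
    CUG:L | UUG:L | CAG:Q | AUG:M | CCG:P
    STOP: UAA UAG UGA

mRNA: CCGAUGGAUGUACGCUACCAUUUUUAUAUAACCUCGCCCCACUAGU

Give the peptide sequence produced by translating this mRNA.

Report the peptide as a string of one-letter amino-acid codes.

start AUG at pos 3
pos 3: AUG -> M; peptide=M
pos 6: GAU -> D; peptide=MD
pos 9: GUA -> V; peptide=MDV
pos 12: CGC -> R; peptide=MDVR
pos 15: UAC -> Y; peptide=MDVRY
pos 18: CAU -> H; peptide=MDVRYH
pos 21: UUU -> F; peptide=MDVRYHF
pos 24: UAU -> Y; peptide=MDVRYHFY
pos 27: AUA -> I; peptide=MDVRYHFYI
pos 30: ACC -> T; peptide=MDVRYHFYIT
pos 33: UCG -> S; peptide=MDVRYHFYITS
pos 36: CCC -> P; peptide=MDVRYHFYITSP
pos 39: CAC -> H; peptide=MDVRYHFYITSPH
pos 42: UAG -> STOP

Answer: MDVRYHFYITSPH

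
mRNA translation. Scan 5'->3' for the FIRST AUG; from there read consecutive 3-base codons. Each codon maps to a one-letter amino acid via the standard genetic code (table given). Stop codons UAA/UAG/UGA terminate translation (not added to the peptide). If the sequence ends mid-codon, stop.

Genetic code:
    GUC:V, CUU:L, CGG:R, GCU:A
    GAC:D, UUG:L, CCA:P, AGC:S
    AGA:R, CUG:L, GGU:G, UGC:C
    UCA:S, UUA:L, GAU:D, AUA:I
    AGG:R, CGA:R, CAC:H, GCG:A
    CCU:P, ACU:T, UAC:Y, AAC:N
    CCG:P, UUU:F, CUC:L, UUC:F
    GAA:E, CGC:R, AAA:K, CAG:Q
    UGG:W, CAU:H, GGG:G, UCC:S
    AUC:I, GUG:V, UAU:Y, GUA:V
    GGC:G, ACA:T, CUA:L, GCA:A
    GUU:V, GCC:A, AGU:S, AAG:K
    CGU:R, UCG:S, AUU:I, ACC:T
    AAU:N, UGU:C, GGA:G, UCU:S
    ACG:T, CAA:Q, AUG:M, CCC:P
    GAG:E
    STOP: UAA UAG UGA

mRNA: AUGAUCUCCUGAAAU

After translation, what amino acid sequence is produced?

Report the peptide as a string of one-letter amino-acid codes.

Answer: MIS

Derivation:
start AUG at pos 0
pos 0: AUG -> M; peptide=M
pos 3: AUC -> I; peptide=MI
pos 6: UCC -> S; peptide=MIS
pos 9: UGA -> STOP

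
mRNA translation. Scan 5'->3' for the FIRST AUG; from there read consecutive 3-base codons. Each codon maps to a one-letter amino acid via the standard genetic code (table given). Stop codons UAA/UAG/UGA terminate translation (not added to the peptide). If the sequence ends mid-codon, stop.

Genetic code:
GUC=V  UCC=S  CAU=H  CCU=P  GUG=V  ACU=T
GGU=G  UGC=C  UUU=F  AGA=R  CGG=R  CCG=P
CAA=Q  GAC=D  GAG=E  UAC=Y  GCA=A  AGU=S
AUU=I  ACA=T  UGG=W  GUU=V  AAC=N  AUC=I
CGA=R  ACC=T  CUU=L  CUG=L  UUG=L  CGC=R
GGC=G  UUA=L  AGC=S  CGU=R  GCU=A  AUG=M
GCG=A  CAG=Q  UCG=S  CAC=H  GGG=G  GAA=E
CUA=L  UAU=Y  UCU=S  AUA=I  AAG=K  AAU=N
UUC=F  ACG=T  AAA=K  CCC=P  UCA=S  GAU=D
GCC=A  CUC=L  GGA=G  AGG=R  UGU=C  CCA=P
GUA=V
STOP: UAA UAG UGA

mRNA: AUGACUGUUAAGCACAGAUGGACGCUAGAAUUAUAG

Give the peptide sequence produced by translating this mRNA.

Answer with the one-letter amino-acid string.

Answer: MTVKHRWTLEL

Derivation:
start AUG at pos 0
pos 0: AUG -> M; peptide=M
pos 3: ACU -> T; peptide=MT
pos 6: GUU -> V; peptide=MTV
pos 9: AAG -> K; peptide=MTVK
pos 12: CAC -> H; peptide=MTVKH
pos 15: AGA -> R; peptide=MTVKHR
pos 18: UGG -> W; peptide=MTVKHRW
pos 21: ACG -> T; peptide=MTVKHRWT
pos 24: CUA -> L; peptide=MTVKHRWTL
pos 27: GAA -> E; peptide=MTVKHRWTLE
pos 30: UUA -> L; peptide=MTVKHRWTLEL
pos 33: UAG -> STOP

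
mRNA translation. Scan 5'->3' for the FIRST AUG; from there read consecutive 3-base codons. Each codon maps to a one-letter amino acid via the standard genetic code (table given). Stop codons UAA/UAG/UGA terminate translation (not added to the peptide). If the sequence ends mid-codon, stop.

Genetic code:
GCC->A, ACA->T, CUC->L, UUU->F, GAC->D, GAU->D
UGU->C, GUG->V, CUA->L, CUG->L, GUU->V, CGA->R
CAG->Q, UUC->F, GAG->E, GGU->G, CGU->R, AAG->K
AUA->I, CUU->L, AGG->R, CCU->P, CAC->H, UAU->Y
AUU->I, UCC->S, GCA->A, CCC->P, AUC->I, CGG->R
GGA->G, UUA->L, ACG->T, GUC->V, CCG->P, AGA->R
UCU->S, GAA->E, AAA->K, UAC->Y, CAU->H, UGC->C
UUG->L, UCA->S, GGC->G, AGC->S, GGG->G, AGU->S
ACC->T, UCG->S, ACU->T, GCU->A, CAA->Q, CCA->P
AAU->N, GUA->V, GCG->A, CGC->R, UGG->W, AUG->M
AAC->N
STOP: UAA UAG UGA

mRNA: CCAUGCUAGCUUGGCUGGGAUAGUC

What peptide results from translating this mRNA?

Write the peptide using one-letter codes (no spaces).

start AUG at pos 2
pos 2: AUG -> M; peptide=M
pos 5: CUA -> L; peptide=ML
pos 8: GCU -> A; peptide=MLA
pos 11: UGG -> W; peptide=MLAW
pos 14: CUG -> L; peptide=MLAWL
pos 17: GGA -> G; peptide=MLAWLG
pos 20: UAG -> STOP

Answer: MLAWLG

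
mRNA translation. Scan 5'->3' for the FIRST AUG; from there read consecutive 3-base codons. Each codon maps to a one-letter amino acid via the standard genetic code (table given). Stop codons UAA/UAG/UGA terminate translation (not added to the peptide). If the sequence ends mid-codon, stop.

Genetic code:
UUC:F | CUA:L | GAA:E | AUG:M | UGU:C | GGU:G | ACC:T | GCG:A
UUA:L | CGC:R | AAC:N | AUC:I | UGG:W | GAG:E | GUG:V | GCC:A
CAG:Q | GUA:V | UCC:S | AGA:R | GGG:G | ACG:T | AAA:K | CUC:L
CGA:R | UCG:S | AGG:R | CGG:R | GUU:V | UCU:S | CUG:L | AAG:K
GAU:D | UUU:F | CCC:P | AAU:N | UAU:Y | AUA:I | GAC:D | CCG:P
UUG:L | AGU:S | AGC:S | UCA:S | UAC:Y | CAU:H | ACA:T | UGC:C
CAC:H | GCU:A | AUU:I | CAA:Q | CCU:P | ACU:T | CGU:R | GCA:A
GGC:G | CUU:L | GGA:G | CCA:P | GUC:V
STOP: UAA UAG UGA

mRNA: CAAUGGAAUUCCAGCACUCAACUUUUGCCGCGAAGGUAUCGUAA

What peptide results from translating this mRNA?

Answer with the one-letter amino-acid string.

start AUG at pos 2
pos 2: AUG -> M; peptide=M
pos 5: GAA -> E; peptide=ME
pos 8: UUC -> F; peptide=MEF
pos 11: CAG -> Q; peptide=MEFQ
pos 14: CAC -> H; peptide=MEFQH
pos 17: UCA -> S; peptide=MEFQHS
pos 20: ACU -> T; peptide=MEFQHST
pos 23: UUU -> F; peptide=MEFQHSTF
pos 26: GCC -> A; peptide=MEFQHSTFA
pos 29: GCG -> A; peptide=MEFQHSTFAA
pos 32: AAG -> K; peptide=MEFQHSTFAAK
pos 35: GUA -> V; peptide=MEFQHSTFAAKV
pos 38: UCG -> S; peptide=MEFQHSTFAAKVS
pos 41: UAA -> STOP

Answer: MEFQHSTFAAKVS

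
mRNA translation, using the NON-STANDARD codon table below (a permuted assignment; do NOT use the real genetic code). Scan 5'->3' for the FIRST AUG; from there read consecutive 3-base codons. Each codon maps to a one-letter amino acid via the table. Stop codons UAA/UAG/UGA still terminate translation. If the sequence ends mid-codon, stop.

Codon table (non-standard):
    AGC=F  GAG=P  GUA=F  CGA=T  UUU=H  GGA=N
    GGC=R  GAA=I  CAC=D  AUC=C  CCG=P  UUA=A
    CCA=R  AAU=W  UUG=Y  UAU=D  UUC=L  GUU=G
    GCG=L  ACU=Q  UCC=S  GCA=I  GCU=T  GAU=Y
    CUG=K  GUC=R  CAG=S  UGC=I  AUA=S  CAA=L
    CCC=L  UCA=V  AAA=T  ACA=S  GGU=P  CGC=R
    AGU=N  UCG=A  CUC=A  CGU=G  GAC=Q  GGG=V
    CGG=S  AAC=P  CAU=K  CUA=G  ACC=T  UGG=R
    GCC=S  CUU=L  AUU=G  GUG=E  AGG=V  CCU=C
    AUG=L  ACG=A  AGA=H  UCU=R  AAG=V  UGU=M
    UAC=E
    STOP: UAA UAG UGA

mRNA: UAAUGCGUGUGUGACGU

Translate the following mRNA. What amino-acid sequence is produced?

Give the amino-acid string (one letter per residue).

Answer: LGE

Derivation:
start AUG at pos 2
pos 2: AUG -> L; peptide=L
pos 5: CGU -> G; peptide=LG
pos 8: GUG -> E; peptide=LGE
pos 11: UGA -> STOP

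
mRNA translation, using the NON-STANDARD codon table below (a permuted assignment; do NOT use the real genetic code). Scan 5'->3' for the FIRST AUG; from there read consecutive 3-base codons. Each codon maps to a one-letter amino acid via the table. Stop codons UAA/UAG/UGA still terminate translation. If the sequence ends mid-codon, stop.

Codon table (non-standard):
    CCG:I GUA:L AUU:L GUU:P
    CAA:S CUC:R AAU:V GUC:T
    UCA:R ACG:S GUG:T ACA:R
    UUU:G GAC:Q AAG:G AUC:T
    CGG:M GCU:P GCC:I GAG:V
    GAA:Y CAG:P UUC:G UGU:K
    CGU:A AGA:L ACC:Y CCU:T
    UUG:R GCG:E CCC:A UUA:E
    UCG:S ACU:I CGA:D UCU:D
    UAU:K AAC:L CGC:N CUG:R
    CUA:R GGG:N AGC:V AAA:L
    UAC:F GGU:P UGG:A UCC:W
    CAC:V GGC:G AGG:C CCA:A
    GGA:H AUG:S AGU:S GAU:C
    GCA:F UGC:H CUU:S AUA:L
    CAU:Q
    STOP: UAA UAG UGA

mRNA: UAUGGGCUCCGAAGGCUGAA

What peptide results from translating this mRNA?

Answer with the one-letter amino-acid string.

Answer: SGWYG

Derivation:
start AUG at pos 1
pos 1: AUG -> S; peptide=S
pos 4: GGC -> G; peptide=SG
pos 7: UCC -> W; peptide=SGW
pos 10: GAA -> Y; peptide=SGWY
pos 13: GGC -> G; peptide=SGWYG
pos 16: UGA -> STOP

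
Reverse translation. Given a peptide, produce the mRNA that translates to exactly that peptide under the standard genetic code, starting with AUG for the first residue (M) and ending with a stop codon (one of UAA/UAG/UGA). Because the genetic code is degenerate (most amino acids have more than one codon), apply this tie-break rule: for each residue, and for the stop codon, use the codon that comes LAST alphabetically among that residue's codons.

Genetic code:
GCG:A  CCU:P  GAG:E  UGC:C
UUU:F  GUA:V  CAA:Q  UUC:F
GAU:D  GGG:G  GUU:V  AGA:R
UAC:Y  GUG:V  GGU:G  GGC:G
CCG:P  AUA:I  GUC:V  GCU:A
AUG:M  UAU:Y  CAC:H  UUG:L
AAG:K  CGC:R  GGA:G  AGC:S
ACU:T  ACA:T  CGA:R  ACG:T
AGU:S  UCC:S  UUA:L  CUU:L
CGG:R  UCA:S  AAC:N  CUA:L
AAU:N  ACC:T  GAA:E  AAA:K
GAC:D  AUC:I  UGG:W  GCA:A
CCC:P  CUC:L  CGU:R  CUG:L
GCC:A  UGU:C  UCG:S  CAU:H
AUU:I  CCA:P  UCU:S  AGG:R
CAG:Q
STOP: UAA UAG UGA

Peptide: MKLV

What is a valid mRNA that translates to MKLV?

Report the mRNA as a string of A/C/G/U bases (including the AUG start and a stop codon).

Answer: mRNA: AUGAAGUUGGUUUGA

Derivation:
residue 1: M -> AUG (start codon)
residue 2: K codons sorted = AAA,AAG -> pick last = AAG
residue 3: L codons sorted = CUA,CUC,CUG,CUU,UUA,UUG -> pick last = UUG
residue 4: V codons sorted = GUA,GUC,GUG,GUU -> pick last = GUU
terminator: stop codons sorted = UAA,UAG,UGA -> pick last = UGA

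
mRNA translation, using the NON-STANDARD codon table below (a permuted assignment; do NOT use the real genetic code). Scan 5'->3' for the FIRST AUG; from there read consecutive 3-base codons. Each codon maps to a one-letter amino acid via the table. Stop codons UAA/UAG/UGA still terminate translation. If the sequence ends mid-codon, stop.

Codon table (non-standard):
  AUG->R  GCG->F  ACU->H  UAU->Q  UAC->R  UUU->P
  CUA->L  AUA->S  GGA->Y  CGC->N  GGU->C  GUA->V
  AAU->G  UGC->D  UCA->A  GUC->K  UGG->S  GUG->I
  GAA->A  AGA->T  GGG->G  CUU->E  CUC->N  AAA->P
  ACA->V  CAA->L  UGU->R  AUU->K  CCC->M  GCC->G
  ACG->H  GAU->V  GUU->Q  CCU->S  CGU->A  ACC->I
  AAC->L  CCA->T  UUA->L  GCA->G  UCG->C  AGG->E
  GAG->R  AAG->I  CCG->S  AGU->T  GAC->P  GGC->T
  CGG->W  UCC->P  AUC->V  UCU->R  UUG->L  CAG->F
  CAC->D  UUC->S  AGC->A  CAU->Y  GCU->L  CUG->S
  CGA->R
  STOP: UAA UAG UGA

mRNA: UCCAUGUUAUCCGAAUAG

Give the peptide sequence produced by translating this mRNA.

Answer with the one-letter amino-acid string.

start AUG at pos 3
pos 3: AUG -> R; peptide=R
pos 6: UUA -> L; peptide=RL
pos 9: UCC -> P; peptide=RLP
pos 12: GAA -> A; peptide=RLPA
pos 15: UAG -> STOP

Answer: RLPA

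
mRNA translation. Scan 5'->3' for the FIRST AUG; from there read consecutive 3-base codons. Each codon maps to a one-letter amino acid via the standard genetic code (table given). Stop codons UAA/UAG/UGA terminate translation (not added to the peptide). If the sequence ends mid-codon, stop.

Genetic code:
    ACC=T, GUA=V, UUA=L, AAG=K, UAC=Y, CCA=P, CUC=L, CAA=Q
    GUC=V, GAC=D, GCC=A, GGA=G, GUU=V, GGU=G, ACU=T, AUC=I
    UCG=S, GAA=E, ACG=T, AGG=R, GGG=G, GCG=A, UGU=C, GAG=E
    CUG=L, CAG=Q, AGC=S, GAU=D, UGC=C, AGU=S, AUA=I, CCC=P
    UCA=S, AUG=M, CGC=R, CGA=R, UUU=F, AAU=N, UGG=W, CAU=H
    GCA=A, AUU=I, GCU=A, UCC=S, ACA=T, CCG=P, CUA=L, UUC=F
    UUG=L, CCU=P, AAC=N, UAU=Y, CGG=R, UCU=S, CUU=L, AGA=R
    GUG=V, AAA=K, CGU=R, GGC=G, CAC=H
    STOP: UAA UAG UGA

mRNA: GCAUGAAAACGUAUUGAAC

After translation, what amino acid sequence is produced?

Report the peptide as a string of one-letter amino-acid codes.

start AUG at pos 2
pos 2: AUG -> M; peptide=M
pos 5: AAA -> K; peptide=MK
pos 8: ACG -> T; peptide=MKT
pos 11: UAU -> Y; peptide=MKTY
pos 14: UGA -> STOP

Answer: MKTY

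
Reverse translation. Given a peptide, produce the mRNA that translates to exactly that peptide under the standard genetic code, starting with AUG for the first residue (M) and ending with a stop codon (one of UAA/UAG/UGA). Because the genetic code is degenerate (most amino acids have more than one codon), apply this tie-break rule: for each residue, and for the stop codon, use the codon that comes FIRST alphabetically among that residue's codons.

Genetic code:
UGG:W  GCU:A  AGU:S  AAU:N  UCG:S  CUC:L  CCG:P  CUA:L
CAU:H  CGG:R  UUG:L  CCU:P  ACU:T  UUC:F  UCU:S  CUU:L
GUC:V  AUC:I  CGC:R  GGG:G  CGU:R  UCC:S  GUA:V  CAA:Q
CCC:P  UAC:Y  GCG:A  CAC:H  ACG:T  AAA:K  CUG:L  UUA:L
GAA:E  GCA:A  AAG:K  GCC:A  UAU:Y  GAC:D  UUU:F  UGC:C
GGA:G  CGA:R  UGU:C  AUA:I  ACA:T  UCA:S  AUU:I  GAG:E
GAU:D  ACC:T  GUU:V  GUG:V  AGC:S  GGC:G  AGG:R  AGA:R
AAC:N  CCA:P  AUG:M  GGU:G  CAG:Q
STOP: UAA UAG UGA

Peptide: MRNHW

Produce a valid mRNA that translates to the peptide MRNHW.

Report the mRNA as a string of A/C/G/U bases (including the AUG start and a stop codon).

residue 1: M -> AUG (start codon)
residue 2: R codons sorted = AGA,AGG,CGA,CGC,CGG,CGU -> pick first = AGA
residue 3: N codons sorted = AAC,AAU -> pick first = AAC
residue 4: H codons sorted = CAC,CAU -> pick first = CAC
residue 5: W -> UGG (only codon)
terminator: stop codons sorted = UAA,UAG,UGA -> pick first = UAA

Answer: mRNA: AUGAGAAACCACUGGUAA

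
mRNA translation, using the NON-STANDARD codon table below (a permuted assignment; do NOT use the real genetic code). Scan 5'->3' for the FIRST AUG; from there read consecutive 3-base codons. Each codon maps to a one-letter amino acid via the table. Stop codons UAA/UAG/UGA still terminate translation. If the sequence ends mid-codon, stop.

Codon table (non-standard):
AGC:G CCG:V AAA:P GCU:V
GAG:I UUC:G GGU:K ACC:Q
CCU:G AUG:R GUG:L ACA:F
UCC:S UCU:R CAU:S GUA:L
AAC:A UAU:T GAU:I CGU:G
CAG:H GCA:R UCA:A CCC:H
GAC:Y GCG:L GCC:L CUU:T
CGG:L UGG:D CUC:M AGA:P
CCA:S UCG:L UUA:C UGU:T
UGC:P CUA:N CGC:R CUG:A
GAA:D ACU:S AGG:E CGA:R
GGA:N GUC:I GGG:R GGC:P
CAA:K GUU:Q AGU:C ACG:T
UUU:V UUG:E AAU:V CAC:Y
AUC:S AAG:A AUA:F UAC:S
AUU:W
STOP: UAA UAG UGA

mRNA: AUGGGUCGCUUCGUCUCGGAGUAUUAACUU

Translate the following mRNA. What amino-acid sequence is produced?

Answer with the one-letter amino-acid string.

Answer: RKRGILIT

Derivation:
start AUG at pos 0
pos 0: AUG -> R; peptide=R
pos 3: GGU -> K; peptide=RK
pos 6: CGC -> R; peptide=RKR
pos 9: UUC -> G; peptide=RKRG
pos 12: GUC -> I; peptide=RKRGI
pos 15: UCG -> L; peptide=RKRGIL
pos 18: GAG -> I; peptide=RKRGILI
pos 21: UAU -> T; peptide=RKRGILIT
pos 24: UAA -> STOP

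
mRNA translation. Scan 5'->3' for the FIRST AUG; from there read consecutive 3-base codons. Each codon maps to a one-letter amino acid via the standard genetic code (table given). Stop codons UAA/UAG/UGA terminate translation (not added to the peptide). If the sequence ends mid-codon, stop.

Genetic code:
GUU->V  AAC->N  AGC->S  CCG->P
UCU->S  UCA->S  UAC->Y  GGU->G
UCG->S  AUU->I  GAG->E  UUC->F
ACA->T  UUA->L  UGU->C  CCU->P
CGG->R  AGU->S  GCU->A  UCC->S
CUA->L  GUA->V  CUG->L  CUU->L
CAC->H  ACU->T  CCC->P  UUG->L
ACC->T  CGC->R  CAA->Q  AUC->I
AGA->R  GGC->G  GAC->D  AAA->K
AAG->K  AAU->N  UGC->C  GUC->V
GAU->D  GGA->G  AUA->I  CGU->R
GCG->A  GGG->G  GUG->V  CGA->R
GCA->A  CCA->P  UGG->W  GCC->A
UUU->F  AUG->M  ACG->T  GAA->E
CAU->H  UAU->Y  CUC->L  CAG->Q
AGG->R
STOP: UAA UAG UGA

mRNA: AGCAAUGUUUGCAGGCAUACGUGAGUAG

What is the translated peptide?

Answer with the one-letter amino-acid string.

start AUG at pos 4
pos 4: AUG -> M; peptide=M
pos 7: UUU -> F; peptide=MF
pos 10: GCA -> A; peptide=MFA
pos 13: GGC -> G; peptide=MFAG
pos 16: AUA -> I; peptide=MFAGI
pos 19: CGU -> R; peptide=MFAGIR
pos 22: GAG -> E; peptide=MFAGIRE
pos 25: UAG -> STOP

Answer: MFAGIRE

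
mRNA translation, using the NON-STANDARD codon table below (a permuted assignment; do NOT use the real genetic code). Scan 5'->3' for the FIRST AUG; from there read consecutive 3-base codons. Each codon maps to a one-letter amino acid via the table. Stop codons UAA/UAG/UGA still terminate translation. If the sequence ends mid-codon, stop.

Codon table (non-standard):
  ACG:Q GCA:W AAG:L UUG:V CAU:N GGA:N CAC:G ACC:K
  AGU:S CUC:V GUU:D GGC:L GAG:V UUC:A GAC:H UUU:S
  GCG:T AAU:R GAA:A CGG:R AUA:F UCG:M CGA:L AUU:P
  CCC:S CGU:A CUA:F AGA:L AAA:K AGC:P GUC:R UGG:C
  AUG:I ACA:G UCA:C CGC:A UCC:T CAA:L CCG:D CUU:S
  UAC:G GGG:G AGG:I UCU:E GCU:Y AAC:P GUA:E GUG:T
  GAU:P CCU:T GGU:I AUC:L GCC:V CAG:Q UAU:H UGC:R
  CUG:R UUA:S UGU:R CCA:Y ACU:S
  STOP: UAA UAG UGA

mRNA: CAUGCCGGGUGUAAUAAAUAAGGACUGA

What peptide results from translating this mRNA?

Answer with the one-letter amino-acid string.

Answer: IDIEFRLH

Derivation:
start AUG at pos 1
pos 1: AUG -> I; peptide=I
pos 4: CCG -> D; peptide=ID
pos 7: GGU -> I; peptide=IDI
pos 10: GUA -> E; peptide=IDIE
pos 13: AUA -> F; peptide=IDIEF
pos 16: AAU -> R; peptide=IDIEFR
pos 19: AAG -> L; peptide=IDIEFRL
pos 22: GAC -> H; peptide=IDIEFRLH
pos 25: UGA -> STOP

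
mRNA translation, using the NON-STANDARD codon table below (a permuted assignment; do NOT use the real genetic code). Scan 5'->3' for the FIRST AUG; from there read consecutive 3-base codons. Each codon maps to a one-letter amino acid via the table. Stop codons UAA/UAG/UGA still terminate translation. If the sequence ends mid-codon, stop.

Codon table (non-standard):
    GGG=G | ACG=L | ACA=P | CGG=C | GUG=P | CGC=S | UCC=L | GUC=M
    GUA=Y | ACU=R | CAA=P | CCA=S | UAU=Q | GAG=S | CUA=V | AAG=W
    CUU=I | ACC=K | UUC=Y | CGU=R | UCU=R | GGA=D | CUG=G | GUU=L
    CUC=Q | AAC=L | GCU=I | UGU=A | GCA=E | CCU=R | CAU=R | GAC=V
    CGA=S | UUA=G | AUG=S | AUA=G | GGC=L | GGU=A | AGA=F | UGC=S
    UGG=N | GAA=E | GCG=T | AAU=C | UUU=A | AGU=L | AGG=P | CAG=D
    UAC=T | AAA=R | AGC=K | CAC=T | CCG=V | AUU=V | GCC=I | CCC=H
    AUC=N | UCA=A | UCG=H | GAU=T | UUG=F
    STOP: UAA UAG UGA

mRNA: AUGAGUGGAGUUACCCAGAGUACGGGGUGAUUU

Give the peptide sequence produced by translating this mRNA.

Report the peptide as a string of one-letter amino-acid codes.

start AUG at pos 0
pos 0: AUG -> S; peptide=S
pos 3: AGU -> L; peptide=SL
pos 6: GGA -> D; peptide=SLD
pos 9: GUU -> L; peptide=SLDL
pos 12: ACC -> K; peptide=SLDLK
pos 15: CAG -> D; peptide=SLDLKD
pos 18: AGU -> L; peptide=SLDLKDL
pos 21: ACG -> L; peptide=SLDLKDLL
pos 24: GGG -> G; peptide=SLDLKDLLG
pos 27: UGA -> STOP

Answer: SLDLKDLLG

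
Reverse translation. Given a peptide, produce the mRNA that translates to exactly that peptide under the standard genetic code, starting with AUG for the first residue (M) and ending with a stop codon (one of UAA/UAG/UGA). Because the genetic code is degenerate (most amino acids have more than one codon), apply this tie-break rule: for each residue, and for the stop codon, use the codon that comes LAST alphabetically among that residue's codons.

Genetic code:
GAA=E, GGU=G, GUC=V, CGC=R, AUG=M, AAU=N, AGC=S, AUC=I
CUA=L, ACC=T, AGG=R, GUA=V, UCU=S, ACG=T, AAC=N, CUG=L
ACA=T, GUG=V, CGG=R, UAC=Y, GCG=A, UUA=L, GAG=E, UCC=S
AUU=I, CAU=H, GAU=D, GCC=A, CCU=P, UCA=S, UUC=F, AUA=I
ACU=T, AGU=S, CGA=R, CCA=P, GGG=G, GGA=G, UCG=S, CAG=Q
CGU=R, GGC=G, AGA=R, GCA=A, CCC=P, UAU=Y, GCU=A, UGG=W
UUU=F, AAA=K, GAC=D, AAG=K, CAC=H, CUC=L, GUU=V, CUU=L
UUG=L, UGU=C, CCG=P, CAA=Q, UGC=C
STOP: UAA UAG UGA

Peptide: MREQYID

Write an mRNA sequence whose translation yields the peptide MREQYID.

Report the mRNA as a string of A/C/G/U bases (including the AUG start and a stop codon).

residue 1: M -> AUG (start codon)
residue 2: R codons sorted = AGA,AGG,CGA,CGC,CGG,CGU -> pick last = CGU
residue 3: E codons sorted = GAA,GAG -> pick last = GAG
residue 4: Q codons sorted = CAA,CAG -> pick last = CAG
residue 5: Y codons sorted = UAC,UAU -> pick last = UAU
residue 6: I codons sorted = AUA,AUC,AUU -> pick last = AUU
residue 7: D codons sorted = GAC,GAU -> pick last = GAU
terminator: stop codons sorted = UAA,UAG,UGA -> pick last = UGA

Answer: mRNA: AUGCGUGAGCAGUAUAUUGAUUGA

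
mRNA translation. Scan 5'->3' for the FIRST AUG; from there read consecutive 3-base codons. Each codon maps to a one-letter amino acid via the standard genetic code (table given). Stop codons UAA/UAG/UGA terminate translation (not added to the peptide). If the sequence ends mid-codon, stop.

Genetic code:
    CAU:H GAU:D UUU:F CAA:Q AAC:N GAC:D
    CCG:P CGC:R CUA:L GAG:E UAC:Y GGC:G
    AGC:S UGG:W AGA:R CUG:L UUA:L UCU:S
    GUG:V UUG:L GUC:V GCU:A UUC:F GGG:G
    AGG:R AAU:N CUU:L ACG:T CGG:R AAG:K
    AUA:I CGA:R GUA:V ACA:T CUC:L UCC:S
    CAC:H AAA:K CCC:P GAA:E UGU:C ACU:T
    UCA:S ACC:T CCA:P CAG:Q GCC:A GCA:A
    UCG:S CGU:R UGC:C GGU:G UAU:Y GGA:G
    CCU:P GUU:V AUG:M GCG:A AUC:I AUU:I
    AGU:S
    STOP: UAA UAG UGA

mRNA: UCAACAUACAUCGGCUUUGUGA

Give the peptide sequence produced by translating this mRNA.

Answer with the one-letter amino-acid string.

no AUG start codon found

Answer: (empty: no AUG start codon)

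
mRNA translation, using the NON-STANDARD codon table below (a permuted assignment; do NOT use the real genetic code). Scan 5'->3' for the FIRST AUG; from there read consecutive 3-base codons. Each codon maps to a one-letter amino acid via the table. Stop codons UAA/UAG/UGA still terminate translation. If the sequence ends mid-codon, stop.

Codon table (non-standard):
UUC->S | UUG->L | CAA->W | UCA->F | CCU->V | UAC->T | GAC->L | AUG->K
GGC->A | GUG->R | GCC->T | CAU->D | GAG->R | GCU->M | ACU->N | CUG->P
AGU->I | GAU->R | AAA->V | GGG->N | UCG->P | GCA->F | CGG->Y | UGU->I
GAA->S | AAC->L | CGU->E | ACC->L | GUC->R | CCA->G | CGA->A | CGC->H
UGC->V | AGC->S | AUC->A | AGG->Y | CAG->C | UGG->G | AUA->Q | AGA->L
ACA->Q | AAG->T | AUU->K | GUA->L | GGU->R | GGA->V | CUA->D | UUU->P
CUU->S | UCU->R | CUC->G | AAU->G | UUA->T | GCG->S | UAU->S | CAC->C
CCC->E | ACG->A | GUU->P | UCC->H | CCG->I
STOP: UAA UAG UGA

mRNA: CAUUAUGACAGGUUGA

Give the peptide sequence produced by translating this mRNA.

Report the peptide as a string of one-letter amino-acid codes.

Answer: KQR

Derivation:
start AUG at pos 4
pos 4: AUG -> K; peptide=K
pos 7: ACA -> Q; peptide=KQ
pos 10: GGU -> R; peptide=KQR
pos 13: UGA -> STOP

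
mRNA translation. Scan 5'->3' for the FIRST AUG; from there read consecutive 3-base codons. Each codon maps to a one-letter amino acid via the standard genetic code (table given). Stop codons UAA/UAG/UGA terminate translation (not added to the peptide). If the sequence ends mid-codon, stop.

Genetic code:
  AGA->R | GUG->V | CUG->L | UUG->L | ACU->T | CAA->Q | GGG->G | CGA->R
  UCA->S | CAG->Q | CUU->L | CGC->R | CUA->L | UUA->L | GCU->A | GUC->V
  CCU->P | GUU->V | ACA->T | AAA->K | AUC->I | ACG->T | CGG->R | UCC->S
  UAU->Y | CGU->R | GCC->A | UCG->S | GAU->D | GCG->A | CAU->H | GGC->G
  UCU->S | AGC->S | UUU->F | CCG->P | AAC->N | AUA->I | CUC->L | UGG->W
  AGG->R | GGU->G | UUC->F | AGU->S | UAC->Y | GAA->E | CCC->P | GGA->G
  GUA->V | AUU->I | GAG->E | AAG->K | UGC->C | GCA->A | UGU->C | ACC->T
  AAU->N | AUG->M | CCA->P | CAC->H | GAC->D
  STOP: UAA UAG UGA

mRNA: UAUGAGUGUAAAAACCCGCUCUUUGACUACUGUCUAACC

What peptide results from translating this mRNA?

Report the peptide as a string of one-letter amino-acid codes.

start AUG at pos 1
pos 1: AUG -> M; peptide=M
pos 4: AGU -> S; peptide=MS
pos 7: GUA -> V; peptide=MSV
pos 10: AAA -> K; peptide=MSVK
pos 13: ACC -> T; peptide=MSVKT
pos 16: CGC -> R; peptide=MSVKTR
pos 19: UCU -> S; peptide=MSVKTRS
pos 22: UUG -> L; peptide=MSVKTRSL
pos 25: ACU -> T; peptide=MSVKTRSLT
pos 28: ACU -> T; peptide=MSVKTRSLTT
pos 31: GUC -> V; peptide=MSVKTRSLTTV
pos 34: UAA -> STOP

Answer: MSVKTRSLTTV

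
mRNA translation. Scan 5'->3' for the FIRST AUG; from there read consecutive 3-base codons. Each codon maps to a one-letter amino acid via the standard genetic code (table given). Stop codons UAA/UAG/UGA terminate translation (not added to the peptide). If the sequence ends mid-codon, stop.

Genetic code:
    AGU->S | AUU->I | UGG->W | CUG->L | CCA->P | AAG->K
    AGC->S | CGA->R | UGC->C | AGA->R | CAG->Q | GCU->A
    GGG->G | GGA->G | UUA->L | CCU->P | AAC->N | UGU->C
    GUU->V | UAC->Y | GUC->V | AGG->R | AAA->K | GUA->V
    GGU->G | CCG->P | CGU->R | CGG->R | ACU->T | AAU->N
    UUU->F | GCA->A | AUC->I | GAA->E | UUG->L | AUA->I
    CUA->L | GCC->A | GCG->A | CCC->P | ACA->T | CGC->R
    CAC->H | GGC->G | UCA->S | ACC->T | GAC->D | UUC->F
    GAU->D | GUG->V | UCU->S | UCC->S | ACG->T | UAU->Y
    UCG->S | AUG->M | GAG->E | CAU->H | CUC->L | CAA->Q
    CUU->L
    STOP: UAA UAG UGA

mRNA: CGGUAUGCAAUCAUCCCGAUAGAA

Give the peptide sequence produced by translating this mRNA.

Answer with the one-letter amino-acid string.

start AUG at pos 4
pos 4: AUG -> M; peptide=M
pos 7: CAA -> Q; peptide=MQ
pos 10: UCA -> S; peptide=MQS
pos 13: UCC -> S; peptide=MQSS
pos 16: CGA -> R; peptide=MQSSR
pos 19: UAG -> STOP

Answer: MQSSR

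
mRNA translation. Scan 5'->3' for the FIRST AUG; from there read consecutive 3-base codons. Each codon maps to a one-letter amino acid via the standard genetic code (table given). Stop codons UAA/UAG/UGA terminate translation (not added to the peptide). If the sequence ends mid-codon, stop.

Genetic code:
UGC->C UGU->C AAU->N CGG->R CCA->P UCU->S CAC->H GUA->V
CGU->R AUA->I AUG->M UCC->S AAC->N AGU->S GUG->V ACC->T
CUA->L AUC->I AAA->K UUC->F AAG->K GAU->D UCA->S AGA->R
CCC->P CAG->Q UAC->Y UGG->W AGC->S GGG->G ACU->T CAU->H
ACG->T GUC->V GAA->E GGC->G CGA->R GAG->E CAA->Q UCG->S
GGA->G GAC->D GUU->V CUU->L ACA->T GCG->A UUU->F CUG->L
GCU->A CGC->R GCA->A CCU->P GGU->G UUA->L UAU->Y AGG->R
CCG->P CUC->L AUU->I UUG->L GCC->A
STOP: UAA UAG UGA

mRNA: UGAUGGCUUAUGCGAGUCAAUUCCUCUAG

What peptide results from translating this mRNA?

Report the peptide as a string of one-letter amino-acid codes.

start AUG at pos 2
pos 2: AUG -> M; peptide=M
pos 5: GCU -> A; peptide=MA
pos 8: UAU -> Y; peptide=MAY
pos 11: GCG -> A; peptide=MAYA
pos 14: AGU -> S; peptide=MAYAS
pos 17: CAA -> Q; peptide=MAYASQ
pos 20: UUC -> F; peptide=MAYASQF
pos 23: CUC -> L; peptide=MAYASQFL
pos 26: UAG -> STOP

Answer: MAYASQFL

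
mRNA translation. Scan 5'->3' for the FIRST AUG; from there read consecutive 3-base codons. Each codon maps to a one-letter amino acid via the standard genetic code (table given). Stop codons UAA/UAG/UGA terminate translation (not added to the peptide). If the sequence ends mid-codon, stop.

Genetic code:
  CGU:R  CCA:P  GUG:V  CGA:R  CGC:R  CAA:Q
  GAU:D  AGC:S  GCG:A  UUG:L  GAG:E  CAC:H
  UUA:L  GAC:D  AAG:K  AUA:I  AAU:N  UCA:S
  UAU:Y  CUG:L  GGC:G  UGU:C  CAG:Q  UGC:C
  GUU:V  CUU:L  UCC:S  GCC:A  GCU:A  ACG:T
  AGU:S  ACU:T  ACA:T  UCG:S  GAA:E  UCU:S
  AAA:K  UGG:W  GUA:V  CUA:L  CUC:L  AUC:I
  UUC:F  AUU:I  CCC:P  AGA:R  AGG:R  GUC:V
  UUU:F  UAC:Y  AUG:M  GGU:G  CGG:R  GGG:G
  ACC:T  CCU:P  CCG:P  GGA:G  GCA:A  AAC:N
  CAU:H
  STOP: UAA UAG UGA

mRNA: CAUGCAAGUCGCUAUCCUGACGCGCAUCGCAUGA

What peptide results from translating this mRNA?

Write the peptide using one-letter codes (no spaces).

Answer: MQVAILTRIA

Derivation:
start AUG at pos 1
pos 1: AUG -> M; peptide=M
pos 4: CAA -> Q; peptide=MQ
pos 7: GUC -> V; peptide=MQV
pos 10: GCU -> A; peptide=MQVA
pos 13: AUC -> I; peptide=MQVAI
pos 16: CUG -> L; peptide=MQVAIL
pos 19: ACG -> T; peptide=MQVAILT
pos 22: CGC -> R; peptide=MQVAILTR
pos 25: AUC -> I; peptide=MQVAILTRI
pos 28: GCA -> A; peptide=MQVAILTRIA
pos 31: UGA -> STOP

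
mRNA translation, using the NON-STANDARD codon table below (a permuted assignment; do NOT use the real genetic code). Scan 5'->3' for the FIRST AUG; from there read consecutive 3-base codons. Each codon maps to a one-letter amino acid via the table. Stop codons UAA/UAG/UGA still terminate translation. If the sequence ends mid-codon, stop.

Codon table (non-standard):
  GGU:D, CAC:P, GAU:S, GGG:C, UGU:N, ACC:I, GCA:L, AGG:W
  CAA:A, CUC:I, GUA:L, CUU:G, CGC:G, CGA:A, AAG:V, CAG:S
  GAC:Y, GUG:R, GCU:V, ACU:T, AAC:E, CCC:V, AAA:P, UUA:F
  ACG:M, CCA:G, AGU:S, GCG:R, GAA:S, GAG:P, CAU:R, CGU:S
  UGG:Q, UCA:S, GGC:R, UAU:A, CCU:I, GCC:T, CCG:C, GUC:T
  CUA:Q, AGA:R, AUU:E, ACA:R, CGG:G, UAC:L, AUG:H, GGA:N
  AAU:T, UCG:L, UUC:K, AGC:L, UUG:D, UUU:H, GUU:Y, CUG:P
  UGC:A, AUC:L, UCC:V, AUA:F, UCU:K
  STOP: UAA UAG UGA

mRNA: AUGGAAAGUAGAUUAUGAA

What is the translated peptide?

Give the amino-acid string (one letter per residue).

Answer: HSSRF

Derivation:
start AUG at pos 0
pos 0: AUG -> H; peptide=H
pos 3: GAA -> S; peptide=HS
pos 6: AGU -> S; peptide=HSS
pos 9: AGA -> R; peptide=HSSR
pos 12: UUA -> F; peptide=HSSRF
pos 15: UGA -> STOP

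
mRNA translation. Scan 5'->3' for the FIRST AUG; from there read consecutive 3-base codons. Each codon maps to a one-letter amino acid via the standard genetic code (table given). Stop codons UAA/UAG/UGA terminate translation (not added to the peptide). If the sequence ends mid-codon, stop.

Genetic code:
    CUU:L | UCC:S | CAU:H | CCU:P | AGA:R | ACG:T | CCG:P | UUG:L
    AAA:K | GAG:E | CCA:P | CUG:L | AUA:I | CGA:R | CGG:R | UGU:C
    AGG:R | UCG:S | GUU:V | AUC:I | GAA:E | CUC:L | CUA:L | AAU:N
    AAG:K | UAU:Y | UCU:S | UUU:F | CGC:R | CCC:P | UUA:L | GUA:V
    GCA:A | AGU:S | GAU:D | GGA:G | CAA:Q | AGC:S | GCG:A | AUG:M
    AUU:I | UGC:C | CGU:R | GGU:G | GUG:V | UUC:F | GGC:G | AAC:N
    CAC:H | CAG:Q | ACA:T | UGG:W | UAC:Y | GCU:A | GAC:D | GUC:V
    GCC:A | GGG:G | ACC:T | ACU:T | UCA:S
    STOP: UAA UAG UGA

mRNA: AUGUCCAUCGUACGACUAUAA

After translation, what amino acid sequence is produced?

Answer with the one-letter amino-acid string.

start AUG at pos 0
pos 0: AUG -> M; peptide=M
pos 3: UCC -> S; peptide=MS
pos 6: AUC -> I; peptide=MSI
pos 9: GUA -> V; peptide=MSIV
pos 12: CGA -> R; peptide=MSIVR
pos 15: CUA -> L; peptide=MSIVRL
pos 18: UAA -> STOP

Answer: MSIVRL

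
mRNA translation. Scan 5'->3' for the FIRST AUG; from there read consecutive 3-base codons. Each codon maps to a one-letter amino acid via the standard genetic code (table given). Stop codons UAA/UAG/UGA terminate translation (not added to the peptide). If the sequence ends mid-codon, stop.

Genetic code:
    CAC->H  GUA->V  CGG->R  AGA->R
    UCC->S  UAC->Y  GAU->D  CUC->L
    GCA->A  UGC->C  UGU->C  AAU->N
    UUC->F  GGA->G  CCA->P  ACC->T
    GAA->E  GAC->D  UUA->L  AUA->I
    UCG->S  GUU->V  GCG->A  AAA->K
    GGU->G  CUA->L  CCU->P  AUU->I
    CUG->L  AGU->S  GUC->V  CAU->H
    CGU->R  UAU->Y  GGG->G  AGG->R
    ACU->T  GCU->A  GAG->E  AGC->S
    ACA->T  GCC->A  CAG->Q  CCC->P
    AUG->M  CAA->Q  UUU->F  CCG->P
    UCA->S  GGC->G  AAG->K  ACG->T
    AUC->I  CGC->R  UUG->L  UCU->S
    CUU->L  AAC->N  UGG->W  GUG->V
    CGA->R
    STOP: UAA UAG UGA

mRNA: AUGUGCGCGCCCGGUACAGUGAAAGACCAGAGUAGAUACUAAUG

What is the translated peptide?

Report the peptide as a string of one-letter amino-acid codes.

start AUG at pos 0
pos 0: AUG -> M; peptide=M
pos 3: UGC -> C; peptide=MC
pos 6: GCG -> A; peptide=MCA
pos 9: CCC -> P; peptide=MCAP
pos 12: GGU -> G; peptide=MCAPG
pos 15: ACA -> T; peptide=MCAPGT
pos 18: GUG -> V; peptide=MCAPGTV
pos 21: AAA -> K; peptide=MCAPGTVK
pos 24: GAC -> D; peptide=MCAPGTVKD
pos 27: CAG -> Q; peptide=MCAPGTVKDQ
pos 30: AGU -> S; peptide=MCAPGTVKDQS
pos 33: AGA -> R; peptide=MCAPGTVKDQSR
pos 36: UAC -> Y; peptide=MCAPGTVKDQSRY
pos 39: UAA -> STOP

Answer: MCAPGTVKDQSRY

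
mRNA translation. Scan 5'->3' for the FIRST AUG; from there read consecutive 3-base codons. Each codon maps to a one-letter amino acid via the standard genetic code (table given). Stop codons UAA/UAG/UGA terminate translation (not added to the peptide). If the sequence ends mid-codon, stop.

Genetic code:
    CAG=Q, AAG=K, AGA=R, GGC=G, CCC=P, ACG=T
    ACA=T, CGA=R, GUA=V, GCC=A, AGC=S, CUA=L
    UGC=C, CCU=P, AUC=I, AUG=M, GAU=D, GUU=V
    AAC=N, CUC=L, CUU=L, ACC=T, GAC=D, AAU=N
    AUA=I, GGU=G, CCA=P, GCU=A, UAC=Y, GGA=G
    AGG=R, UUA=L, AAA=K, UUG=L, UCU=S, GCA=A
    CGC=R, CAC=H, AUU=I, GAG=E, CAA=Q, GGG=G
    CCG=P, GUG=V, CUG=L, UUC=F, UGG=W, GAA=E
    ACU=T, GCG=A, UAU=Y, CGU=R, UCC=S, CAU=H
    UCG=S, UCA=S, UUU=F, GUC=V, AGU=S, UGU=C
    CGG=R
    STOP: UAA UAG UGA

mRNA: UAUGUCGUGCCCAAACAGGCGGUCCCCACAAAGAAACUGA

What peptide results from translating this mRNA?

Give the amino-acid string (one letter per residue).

start AUG at pos 1
pos 1: AUG -> M; peptide=M
pos 4: UCG -> S; peptide=MS
pos 7: UGC -> C; peptide=MSC
pos 10: CCA -> P; peptide=MSCP
pos 13: AAC -> N; peptide=MSCPN
pos 16: AGG -> R; peptide=MSCPNR
pos 19: CGG -> R; peptide=MSCPNRR
pos 22: UCC -> S; peptide=MSCPNRRS
pos 25: CCA -> P; peptide=MSCPNRRSP
pos 28: CAA -> Q; peptide=MSCPNRRSPQ
pos 31: AGA -> R; peptide=MSCPNRRSPQR
pos 34: AAC -> N; peptide=MSCPNRRSPQRN
pos 37: UGA -> STOP

Answer: MSCPNRRSPQRN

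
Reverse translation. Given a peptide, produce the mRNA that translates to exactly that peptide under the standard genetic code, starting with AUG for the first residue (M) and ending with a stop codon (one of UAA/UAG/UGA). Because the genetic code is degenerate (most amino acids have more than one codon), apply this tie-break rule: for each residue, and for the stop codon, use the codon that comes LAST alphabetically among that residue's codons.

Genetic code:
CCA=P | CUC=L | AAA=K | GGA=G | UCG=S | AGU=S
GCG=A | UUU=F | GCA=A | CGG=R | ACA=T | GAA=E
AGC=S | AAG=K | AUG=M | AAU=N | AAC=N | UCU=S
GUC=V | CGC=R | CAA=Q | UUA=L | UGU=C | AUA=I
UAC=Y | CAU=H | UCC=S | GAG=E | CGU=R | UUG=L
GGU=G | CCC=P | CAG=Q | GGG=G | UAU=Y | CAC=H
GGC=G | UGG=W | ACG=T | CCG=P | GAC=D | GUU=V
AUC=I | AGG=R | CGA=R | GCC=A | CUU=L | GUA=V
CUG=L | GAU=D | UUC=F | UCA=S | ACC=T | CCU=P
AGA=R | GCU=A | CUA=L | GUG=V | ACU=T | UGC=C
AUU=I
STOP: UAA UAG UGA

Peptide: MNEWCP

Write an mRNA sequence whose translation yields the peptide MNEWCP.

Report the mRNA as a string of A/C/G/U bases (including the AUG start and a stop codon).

Answer: mRNA: AUGAAUGAGUGGUGUCCUUGA

Derivation:
residue 1: M -> AUG (start codon)
residue 2: N codons sorted = AAC,AAU -> pick last = AAU
residue 3: E codons sorted = GAA,GAG -> pick last = GAG
residue 4: W -> UGG (only codon)
residue 5: C codons sorted = UGC,UGU -> pick last = UGU
residue 6: P codons sorted = CCA,CCC,CCG,CCU -> pick last = CCU
terminator: stop codons sorted = UAA,UAG,UGA -> pick last = UGA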